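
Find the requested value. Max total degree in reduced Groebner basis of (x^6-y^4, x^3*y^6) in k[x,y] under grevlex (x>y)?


LT(f1)=x^6, LT(f2)=x^3y^6, lcm=x^6y^6
S(f1,f2) = y^6*f1 - x^3*f2 = -y^10
Reduced GB = {f1, f2, y^10}; degrees 6, 9, 10
Max = 10


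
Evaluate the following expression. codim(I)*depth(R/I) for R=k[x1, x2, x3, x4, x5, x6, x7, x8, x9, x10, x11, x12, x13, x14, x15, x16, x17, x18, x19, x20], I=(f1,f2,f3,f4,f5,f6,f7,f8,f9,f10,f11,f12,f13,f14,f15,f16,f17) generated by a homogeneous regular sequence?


codim=17, depth=dim(R/I)=20-17=3
Product=17*3=51


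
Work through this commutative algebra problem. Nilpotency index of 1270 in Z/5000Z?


1270^k mod 5000:
k=1: 1270
k=2: 2900
k=3: 3000
k=4: 0
First zero at k = 4


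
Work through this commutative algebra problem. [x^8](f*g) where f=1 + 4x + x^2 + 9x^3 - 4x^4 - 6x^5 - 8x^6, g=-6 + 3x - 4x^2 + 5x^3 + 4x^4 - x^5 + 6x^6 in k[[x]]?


[x^8] = sum a_i*b_j, i+j=8
  1*6=6
  9*-1=-9
  -4*4=-16
  -6*5=-30
  -8*-4=32
Sum=-17


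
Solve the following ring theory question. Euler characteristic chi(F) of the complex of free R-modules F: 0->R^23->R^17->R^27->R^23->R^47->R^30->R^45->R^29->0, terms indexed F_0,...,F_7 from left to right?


chi = sum (-1)^i * rank:
(-1)^0*23=23
(-1)^1*17=-17
(-1)^2*27=27
(-1)^3*23=-23
(-1)^4*47=47
(-1)^5*30=-30
(-1)^6*45=45
(-1)^7*29=-29
chi=43


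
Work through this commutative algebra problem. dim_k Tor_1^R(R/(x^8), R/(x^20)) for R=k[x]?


Tor_1(R/I,R/J)=(I cap J)/IJ=(x^20)/(x^28)
dim=28-20=min(8,20)=8


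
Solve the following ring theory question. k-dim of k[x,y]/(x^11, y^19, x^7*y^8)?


k[x,y]/I, I = (x^11, y^19, x^7*y^8)
Rect: 11x19=209. Corner: (11-7)x(19-8)=44.
dim = 209-44 = 165


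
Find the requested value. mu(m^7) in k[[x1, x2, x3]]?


C(n+d-1,d)=C(9,7)=36


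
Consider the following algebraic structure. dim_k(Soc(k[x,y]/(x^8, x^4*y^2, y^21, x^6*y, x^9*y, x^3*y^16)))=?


Socle = ann(m) = span of standard monomials u with x*u, y*u in I (staircase corners).
Redundant generators: x^9*y
Minimal generators: x^8, x^6*y, x^4*y^2, x^3*y^16, y^21
Corners: x^2y^20, x^3y^15, x^5y, x^7
Socle dim=4


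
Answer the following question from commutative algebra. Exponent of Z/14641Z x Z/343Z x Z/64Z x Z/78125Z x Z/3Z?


Exponent = lcm of the cyclic orders; pairwise coprime => product.
11^4*7^3*2^6*5^7*3^1=14641*343*64*78125*3=75327945000000


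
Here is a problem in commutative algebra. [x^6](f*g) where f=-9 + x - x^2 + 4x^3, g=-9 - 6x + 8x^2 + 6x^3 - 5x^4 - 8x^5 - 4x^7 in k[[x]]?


[x^6] = sum a_i*b_j, i+j=6
  1*-8=-8
  -1*-5=5
  4*6=24
Sum=21


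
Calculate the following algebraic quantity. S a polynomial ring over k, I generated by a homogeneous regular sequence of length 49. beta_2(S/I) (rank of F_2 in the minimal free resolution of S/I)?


Regular sequence => Koszul complex is the minimal free resolution.
Syz_1 minimally generated by Koszul relations f_i*e_j - f_j*e_i (i<j): mu(Syz_1) = beta_2 = C(m,2) = m(m-1)/2
m=49
49*48/2 = 1176


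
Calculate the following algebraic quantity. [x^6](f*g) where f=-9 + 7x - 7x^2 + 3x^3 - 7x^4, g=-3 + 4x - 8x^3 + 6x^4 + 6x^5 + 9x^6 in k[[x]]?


[x^6] = sum a_i*b_j, i+j=6
  -9*9=-81
  7*6=42
  -7*6=-42
  3*-8=-24
Sum=-105


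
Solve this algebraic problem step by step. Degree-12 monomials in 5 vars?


C(d+n-1,n-1)=C(16,4)=1820


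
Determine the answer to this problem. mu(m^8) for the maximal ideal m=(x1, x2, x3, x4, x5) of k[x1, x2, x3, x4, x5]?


Graded Nakayama: mu(m^d) = dim_k (m^d/m^(d+1)) = #degree-8 monomials in 5 vars
C(n+d-1,d)=C(12,8)=495


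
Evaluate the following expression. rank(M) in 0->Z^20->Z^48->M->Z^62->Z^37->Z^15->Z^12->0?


Alt sum=0:
(-1)^0*20 + (-1)^1*48 + (-1)^2*? + (-1)^3*62 + (-1)^4*37 + (-1)^5*15 + (-1)^6*12=0
rank(M)=56


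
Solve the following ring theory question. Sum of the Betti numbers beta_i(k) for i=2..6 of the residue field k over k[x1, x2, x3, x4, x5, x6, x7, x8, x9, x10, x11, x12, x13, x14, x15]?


Koszul resolution: beta_i(k)=C(n,i), n=15
C(15,2)=105, C(15,3)=455, C(15,4)=1365, C(15,5)=3003, C(15,6)=5005
Sum=9933


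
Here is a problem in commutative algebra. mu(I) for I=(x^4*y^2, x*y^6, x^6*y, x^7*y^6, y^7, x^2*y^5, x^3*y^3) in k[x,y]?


Remove redundant (divisible by others).
x^7*y^6 redundant.
Min: x^6*y, x^4*y^2, x^3*y^3, x^2*y^5, x*y^6, y^7
Count=6


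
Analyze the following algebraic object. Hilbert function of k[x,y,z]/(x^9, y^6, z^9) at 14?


Need i<9, j<6, k<9 with i+j+k=14.
For each i, j ranges over max(0,14-i-8)..min(5,14-i):
  i=0: j in [6,5] -> 0
  i=1: j in [5,5] -> 1
  i=2: j in [4,5] -> 2
  i=3: j in [3,5] -> 3
  i=4: j in [2,5] -> 4
  i=5: j in [1,5] -> 5
  i=6: j in [0,5] -> 6
  i=7: j in [0,5] -> 6
  i=8: j in [0,5] -> 6
H(14) = 0+1+2+3+4+5+6+6+6 = 33


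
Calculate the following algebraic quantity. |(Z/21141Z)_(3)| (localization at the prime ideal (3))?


3-primary part: 21141=3^6*29
Size=3^6=729


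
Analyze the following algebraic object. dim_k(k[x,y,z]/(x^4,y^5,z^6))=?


Basis: x^iy^jz^k, i<4,j<5,k<6
4*5*6=120


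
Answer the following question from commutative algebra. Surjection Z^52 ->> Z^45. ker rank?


rank(ker) = 52-45 = 7


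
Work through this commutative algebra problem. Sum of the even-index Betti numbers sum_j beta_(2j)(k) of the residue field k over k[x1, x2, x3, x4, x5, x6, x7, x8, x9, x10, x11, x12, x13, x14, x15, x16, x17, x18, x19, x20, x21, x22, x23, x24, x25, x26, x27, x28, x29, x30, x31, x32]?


Koszul resolution: beta_i(k)=C(n,i), n=32
sum_even C(32,i) = 2^(n-1) = 2^31 = 2147483648


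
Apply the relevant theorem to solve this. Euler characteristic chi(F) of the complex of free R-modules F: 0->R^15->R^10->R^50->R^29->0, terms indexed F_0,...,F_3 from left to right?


chi = sum (-1)^i * rank:
(-1)^0*15=15
(-1)^1*10=-10
(-1)^2*50=50
(-1)^3*29=-29
chi=26


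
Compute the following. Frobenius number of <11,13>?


gcd(11,13)=1 => F=ab-a-b=11*13-11-13=143-24=119


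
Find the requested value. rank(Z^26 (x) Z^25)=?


rank(M(x)N) = rank(M)*rank(N)
26*25 = 650


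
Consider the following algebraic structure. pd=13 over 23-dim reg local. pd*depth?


pd+depth=23
depth=23-13=10
pd*depth=13*10=130


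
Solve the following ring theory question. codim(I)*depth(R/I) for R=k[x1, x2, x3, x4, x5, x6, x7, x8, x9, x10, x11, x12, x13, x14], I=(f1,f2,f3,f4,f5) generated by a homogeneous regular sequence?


codim=5, depth=dim(R/I)=14-5=9
Product=5*9=45


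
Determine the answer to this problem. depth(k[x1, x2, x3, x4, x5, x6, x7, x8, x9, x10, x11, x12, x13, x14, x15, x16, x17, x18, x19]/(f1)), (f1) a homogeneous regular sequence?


depth(R)=19
depth(R/I)=19-1=18


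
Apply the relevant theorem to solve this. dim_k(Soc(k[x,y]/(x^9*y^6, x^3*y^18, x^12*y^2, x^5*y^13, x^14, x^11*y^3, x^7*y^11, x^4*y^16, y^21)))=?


Socle = ann(m) = span of standard monomials u with x*u, y*u in I (staircase corners).
Minimal generators: x^14, x^12*y^2, x^11*y^3, x^9*y^6, x^7*y^11, x^5*y^13, x^4*y^16, x^3*y^18, y^21
Corners: x^2y^20, x^3y^17, x^4y^15, x^6y^12, x^8y^10, x^10y^5, x^11y^2, x^13y
Socle dim=8


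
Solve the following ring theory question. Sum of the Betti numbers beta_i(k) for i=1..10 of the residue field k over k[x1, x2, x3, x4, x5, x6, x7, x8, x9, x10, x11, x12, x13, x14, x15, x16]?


Koszul resolution: beta_i(k)=C(n,i), n=16
C(16,1)=16, C(16,2)=120, C(16,3)=560, C(16,4)=1820, C(16,5)=4368, C(16,6)=8008, C(16,7)=11440, C(16,8)=12870, C(16,9)=11440, C(16,10)=8008
Sum=58650


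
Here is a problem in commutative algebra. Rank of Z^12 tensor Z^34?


rank(M(x)N) = rank(M)*rank(N)
12*34 = 408


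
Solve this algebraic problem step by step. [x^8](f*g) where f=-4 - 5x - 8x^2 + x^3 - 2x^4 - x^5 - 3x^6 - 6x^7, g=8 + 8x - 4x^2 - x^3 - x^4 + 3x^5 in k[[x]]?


[x^8] = sum a_i*b_j, i+j=8
  1*3=3
  -2*-1=2
  -1*-1=1
  -3*-4=12
  -6*8=-48
Sum=-30


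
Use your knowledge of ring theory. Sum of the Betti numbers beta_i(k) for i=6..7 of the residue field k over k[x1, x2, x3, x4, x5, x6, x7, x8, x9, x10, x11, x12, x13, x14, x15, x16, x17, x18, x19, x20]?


Koszul resolution: beta_i(k)=C(n,i), n=20
C(20,6)=38760, C(20,7)=77520
Sum=116280


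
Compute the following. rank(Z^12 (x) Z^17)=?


rank(M(x)N) = rank(M)*rank(N)
12*17 = 204


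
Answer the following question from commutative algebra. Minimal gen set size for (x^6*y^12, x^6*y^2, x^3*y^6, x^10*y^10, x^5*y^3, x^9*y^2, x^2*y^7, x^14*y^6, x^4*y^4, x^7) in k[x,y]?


Remove redundant (divisible by others).
x^9*y^2 redundant.
x^10*y^10 redundant.
x^14*y^6 redundant.
x^6*y^12 redundant.
Min: x^7, x^6*y^2, x^5*y^3, x^4*y^4, x^3*y^6, x^2*y^7
Count=6


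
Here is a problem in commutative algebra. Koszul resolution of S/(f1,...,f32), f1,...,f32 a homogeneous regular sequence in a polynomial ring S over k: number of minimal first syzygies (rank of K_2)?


Regular sequence => Koszul complex is the minimal free resolution.
Syz_1 minimally generated by Koszul relations f_i*e_j - f_j*e_i (i<j): mu(Syz_1) = beta_2 = C(m,2) = m(m-1)/2
m=32
32*31/2 = 496


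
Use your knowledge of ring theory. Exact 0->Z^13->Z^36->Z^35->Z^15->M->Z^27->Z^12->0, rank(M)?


Alt sum=0:
(-1)^0*13 + (-1)^1*36 + (-1)^2*35 + (-1)^3*15 + (-1)^4*? + (-1)^5*27 + (-1)^6*12=0
rank(M)=18


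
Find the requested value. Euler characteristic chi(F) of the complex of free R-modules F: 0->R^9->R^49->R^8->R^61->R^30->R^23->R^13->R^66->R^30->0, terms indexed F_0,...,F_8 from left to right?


chi = sum (-1)^i * rank:
(-1)^0*9=9
(-1)^1*49=-49
(-1)^2*8=8
(-1)^3*61=-61
(-1)^4*30=30
(-1)^5*23=-23
(-1)^6*13=13
(-1)^7*66=-66
(-1)^8*30=30
chi=-109


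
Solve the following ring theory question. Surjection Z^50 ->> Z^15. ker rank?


rank(ker) = 50-15 = 35


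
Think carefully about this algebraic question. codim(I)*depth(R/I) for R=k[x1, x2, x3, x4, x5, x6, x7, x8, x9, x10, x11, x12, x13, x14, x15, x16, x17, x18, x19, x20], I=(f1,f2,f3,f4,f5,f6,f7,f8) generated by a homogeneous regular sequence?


codim=8, depth=dim(R/I)=20-8=12
Product=8*12=96


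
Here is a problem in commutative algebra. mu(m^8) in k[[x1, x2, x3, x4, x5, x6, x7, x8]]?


C(n+d-1,d)=C(15,8)=6435


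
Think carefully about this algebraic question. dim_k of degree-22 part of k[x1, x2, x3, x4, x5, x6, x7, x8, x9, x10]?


C(d+n-1,n-1)=C(31,9)=20160075


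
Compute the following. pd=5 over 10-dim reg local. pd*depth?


pd+depth=10
depth=10-5=5
pd*depth=5*5=25


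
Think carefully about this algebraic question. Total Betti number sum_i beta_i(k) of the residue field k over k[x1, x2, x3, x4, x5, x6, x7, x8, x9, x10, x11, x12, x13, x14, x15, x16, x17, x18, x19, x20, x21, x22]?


Koszul resolution: beta_i(k)=C(n,i), n=22
sum_i C(22,i) = 2^22 = 4194304


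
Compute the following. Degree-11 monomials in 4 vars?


C(d+n-1,n-1)=C(14,3)=364


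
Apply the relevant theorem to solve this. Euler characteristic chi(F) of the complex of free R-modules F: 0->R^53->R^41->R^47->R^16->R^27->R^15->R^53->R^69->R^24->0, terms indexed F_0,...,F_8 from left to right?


chi = sum (-1)^i * rank:
(-1)^0*53=53
(-1)^1*41=-41
(-1)^2*47=47
(-1)^3*16=-16
(-1)^4*27=27
(-1)^5*15=-15
(-1)^6*53=53
(-1)^7*69=-69
(-1)^8*24=24
chi=63


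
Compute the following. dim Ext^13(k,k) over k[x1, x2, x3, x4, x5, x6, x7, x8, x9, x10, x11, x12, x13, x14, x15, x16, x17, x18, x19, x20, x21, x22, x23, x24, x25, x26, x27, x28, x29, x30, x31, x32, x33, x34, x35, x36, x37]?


C(n,i)=C(37,13)=3562467300


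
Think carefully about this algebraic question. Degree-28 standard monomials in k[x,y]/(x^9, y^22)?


k[x,y], I = (x^9, y^22), d = 28
Need i < 9 and d-i < 22.
Range: 7 <= i <= 8.
H(28) = 2


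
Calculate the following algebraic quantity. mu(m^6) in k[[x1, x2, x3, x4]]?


C(n+d-1,d)=C(9,6)=84


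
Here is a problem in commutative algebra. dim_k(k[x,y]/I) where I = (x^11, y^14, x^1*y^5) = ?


k[x,y]/I, I = (x^11, y^14, x^1*y^5)
Rect: 11x14=154. Corner: (11-1)x(14-5)=90.
dim = 154-90 = 64


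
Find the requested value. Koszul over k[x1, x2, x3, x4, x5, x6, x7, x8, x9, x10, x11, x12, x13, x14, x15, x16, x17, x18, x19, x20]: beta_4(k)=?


C(n,i)=C(20,4)=4845


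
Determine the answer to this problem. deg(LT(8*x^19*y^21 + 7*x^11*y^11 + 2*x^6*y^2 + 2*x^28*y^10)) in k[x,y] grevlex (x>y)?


LT: 8*x^19*y^21
deg_x=19, deg_y=21
Total=19+21=40


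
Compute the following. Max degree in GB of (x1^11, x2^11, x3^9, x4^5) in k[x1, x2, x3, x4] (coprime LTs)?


Pure powers, coprime LTs => already GB.
Degrees: 11, 11, 9, 5
Max=11


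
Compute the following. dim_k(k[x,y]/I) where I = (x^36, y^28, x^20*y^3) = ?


k[x,y]/I, I = (x^36, y^28, x^20*y^3)
Rect: 36x28=1008. Corner: (36-20)x(28-3)=400.
dim = 1008-400 = 608


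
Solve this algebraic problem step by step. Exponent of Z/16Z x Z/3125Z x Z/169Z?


Exponent = lcm of the cyclic orders; pairwise coprime => product.
2^4*5^5*13^2=16*3125*169=8450000


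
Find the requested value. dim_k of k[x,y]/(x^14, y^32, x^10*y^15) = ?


k[x,y]/I, I = (x^14, y^32, x^10*y^15)
Rect: 14x32=448. Corner: (14-10)x(32-15)=68.
dim = 448-68 = 380


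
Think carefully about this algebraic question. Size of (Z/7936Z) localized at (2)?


2-primary part: 7936=2^8*31
Size=2^8=256


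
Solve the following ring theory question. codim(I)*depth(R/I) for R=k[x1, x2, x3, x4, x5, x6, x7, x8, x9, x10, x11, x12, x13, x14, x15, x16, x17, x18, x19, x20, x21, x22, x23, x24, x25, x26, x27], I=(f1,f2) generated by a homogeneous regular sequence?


codim=2, depth=dim(R/I)=27-2=25
Product=2*25=50


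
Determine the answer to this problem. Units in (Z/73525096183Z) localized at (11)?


Local ring = Z/214358881Z.
phi(214358881) = 11^7*(11-1) = 194871710


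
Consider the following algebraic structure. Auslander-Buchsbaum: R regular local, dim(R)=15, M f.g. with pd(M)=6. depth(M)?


pd+depth=depth(R)=15
depth=15-6=9


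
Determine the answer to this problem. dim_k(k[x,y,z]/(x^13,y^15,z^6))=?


Basis: x^iy^jz^k, i<13,j<15,k<6
13*15*6=1170


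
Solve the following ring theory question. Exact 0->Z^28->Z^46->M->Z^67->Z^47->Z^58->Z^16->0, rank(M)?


Alt sum=0:
(-1)^0*28 + (-1)^1*46 + (-1)^2*? + (-1)^3*67 + (-1)^4*47 + (-1)^5*58 + (-1)^6*16=0
rank(M)=80


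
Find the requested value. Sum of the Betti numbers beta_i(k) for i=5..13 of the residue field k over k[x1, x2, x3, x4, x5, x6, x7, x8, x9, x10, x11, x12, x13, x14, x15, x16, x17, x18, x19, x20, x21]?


Koszul resolution: beta_i(k)=C(n,i), n=21
C(21,5)=20349, C(21,6)=54264, C(21,7)=116280, C(21,8)=203490, C(21,9)=293930, C(21,10)=352716, C(21,11)=352716, C(21,12)=293930, C(21,13)=203490
Sum=1891165


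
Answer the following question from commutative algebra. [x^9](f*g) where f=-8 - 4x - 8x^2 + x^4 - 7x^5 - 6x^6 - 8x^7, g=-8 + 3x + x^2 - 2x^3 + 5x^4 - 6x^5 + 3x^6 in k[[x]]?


[x^9] = sum a_i*b_j, i+j=9
  1*-6=-6
  -7*5=-35
  -6*-2=12
  -8*1=-8
Sum=-37


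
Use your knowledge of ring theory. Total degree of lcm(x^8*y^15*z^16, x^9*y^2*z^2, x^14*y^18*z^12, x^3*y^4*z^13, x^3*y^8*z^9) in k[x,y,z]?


lcm = componentwise max:
x: max(8,9,14,3,3)=14
y: max(15,2,18,4,8)=18
z: max(16,2,12,13,9)=16
Total=14+18+16=48


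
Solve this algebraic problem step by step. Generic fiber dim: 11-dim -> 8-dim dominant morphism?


dim(fiber)=dim(X)-dim(Y)=11-8=3


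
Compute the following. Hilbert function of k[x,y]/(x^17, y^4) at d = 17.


k[x,y], I = (x^17, y^4), d = 17
Need i < 17 and d-i < 4.
Range: 14 <= i <= 16.
H(17) = 3


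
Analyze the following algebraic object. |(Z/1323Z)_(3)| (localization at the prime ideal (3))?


3-primary part: 1323=3^3*49
Size=3^3=27


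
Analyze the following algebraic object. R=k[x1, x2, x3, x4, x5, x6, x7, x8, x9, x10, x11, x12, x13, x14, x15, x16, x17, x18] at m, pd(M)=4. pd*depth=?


pd+depth=18
depth=18-4=14
pd*depth=4*14=56


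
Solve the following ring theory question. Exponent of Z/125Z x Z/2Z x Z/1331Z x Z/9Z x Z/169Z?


Exponent = lcm of the cyclic orders; pairwise coprime => product.
5^3*2^1*11^3*3^2*13^2=125*2*1331*9*169=506112750


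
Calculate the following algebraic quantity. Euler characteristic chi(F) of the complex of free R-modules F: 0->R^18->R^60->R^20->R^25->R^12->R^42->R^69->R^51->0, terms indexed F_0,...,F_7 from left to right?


chi = sum (-1)^i * rank:
(-1)^0*18=18
(-1)^1*60=-60
(-1)^2*20=20
(-1)^3*25=-25
(-1)^4*12=12
(-1)^5*42=-42
(-1)^6*69=69
(-1)^7*51=-51
chi=-59


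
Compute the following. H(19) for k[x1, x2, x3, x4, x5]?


C(d+n-1,n-1)=C(23,4)=8855


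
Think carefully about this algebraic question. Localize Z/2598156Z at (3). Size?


3-primary part: 2598156=3^10*44
Size=3^10=59049


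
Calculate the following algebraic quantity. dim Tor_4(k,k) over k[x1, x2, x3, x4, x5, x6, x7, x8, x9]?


Koszul: C(n,i)=C(9,4)=126


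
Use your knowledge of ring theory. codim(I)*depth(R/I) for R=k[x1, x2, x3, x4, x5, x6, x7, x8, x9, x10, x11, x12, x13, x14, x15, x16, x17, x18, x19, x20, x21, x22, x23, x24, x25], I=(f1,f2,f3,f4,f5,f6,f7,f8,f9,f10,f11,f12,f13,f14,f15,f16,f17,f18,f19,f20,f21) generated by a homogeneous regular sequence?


codim=21, depth=dim(R/I)=25-21=4
Product=21*4=84


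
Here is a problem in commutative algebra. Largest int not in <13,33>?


gcd(13,33)=1 => F=ab-a-b=13*33-13-33=429-46=383


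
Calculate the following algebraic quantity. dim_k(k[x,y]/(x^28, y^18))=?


Basis: x^i*y^j, i<28, j<18
28*18=504


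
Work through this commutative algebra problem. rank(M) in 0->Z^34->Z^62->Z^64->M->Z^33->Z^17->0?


Alt sum=0:
(-1)^0*34 + (-1)^1*62 + (-1)^2*64 + (-1)^3*? + (-1)^4*33 + (-1)^5*17=0
rank(M)=52


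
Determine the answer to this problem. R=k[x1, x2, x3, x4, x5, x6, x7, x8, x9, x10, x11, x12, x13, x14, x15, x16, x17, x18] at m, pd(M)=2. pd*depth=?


pd+depth=18
depth=18-2=16
pd*depth=2*16=32


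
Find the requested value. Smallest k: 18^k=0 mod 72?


18^k mod 72:
k=1: 18
k=2: 36
k=3: 0
First zero at k = 3


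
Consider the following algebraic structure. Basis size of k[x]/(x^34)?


Basis: 1,x,...,x^33
dim=34


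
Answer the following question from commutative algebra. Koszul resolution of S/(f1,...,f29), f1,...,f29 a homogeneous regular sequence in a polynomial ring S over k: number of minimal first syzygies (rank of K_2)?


Regular sequence => Koszul complex is the minimal free resolution.
Syz_1 minimally generated by Koszul relations f_i*e_j - f_j*e_i (i<j): mu(Syz_1) = beta_2 = C(m,2) = m(m-1)/2
m=29
29*28/2 = 406


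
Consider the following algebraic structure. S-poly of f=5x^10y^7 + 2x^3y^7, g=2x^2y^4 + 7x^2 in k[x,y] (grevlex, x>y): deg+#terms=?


LT(f)=5x^10y^7, LT(g)=2x^2y^4
lcm(LM)=x^10y^7
S(f,g) (scaled by 10 to clear denominators) = 2*f - 5x^8y^3*g = -35x^10y^3 + 4x^3y^7
2 terms, deg 13.
13+2=15


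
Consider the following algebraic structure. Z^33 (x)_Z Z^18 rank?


rank(M(x)N) = rank(M)*rank(N)
33*18 = 594


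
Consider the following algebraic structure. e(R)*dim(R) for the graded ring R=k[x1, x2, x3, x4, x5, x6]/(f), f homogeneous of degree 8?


e(R)=deg(f)=8, dim(R)=6-1=5
e*dim=8*5=40


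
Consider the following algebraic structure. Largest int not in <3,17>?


gcd(3,17)=1 => F=ab-a-b=3*17-3-17=51-20=31


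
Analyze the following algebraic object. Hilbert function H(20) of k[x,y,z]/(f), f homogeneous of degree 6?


C(22,2)-C(16,2)=231-120=111


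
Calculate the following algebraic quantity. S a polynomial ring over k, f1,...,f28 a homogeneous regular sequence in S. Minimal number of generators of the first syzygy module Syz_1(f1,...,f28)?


Regular sequence => Koszul complex is the minimal free resolution.
Syz_1 minimally generated by Koszul relations f_i*e_j - f_j*e_i (i<j): mu(Syz_1) = beta_2 = C(m,2) = m(m-1)/2
m=28
28*27/2 = 378


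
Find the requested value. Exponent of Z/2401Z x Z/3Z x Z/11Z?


Exponent = lcm of the cyclic orders; pairwise coprime => product.
7^4*3^1*11^1=2401*3*11=79233


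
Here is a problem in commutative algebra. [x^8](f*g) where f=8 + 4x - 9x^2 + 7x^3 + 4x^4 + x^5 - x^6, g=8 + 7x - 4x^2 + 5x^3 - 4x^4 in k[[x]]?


[x^8] = sum a_i*b_j, i+j=8
  4*-4=-16
  1*5=5
  -1*-4=4
Sum=-7


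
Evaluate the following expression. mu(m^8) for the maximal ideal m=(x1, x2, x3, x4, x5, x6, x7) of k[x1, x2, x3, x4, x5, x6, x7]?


Graded Nakayama: mu(m^d) = dim_k (m^d/m^(d+1)) = #degree-8 monomials in 7 vars
C(n+d-1,d)=C(14,8)=3003


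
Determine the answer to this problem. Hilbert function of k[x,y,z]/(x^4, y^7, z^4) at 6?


Need i<4, j<7, k<4 with i+j+k=6.
For each i, j ranges over max(0,6-i-3)..min(6,6-i):
  i=0: j in [3,6] -> 4
  i=1: j in [2,5] -> 4
  i=2: j in [1,4] -> 4
  i=3: j in [0,3] -> 4
H(6) = 4+4+4+4 = 16


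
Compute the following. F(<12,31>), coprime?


gcd(12,31)=1 => F=ab-a-b=12*31-12-31=372-43=329


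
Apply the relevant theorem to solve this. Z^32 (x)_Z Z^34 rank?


rank(M(x)N) = rank(M)*rank(N)
32*34 = 1088


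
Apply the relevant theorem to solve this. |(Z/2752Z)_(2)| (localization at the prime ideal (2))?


2-primary part: 2752=2^6*43
Size=2^6=64


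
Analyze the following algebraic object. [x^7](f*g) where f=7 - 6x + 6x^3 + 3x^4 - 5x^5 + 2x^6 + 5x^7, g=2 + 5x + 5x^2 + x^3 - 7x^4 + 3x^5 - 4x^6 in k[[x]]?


[x^7] = sum a_i*b_j, i+j=7
  -6*-4=24
  6*-7=-42
  3*1=3
  -5*5=-25
  2*5=10
  5*2=10
Sum=-20


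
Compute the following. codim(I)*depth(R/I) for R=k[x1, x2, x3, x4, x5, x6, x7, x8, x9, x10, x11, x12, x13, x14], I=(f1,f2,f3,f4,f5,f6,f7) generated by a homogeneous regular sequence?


codim=7, depth=dim(R/I)=14-7=7
Product=7*7=49


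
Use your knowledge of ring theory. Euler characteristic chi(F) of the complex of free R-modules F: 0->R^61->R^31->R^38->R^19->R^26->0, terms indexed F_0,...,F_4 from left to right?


chi = sum (-1)^i * rank:
(-1)^0*61=61
(-1)^1*31=-31
(-1)^2*38=38
(-1)^3*19=-19
(-1)^4*26=26
chi=75


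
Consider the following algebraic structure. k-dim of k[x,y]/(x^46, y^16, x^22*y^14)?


k[x,y]/I, I = (x^46, y^16, x^22*y^14)
Rect: 46x16=736. Corner: (46-22)x(16-14)=48.
dim = 736-48 = 688


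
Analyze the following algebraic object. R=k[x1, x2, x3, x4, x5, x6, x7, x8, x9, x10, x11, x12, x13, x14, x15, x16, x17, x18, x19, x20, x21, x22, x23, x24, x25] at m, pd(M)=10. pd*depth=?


pd+depth=25
depth=25-10=15
pd*depth=10*15=150


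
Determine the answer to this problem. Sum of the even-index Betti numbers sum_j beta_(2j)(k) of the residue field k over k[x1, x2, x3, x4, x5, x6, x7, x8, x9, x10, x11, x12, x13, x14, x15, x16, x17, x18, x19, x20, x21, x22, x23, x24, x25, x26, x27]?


Koszul resolution: beta_i(k)=C(n,i), n=27
sum_even C(27,i) = 2^(n-1) = 2^26 = 67108864


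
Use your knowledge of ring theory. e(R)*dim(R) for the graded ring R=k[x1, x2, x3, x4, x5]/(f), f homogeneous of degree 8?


e(R)=deg(f)=8, dim(R)=5-1=4
e*dim=8*4=32


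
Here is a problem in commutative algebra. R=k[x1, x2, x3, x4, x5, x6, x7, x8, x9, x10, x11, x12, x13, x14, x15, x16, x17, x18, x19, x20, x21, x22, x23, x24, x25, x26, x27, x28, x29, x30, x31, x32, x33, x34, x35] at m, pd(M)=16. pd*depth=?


pd+depth=35
depth=35-16=19
pd*depth=16*19=304


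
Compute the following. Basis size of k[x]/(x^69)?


Basis: 1,x,...,x^68
dim=69


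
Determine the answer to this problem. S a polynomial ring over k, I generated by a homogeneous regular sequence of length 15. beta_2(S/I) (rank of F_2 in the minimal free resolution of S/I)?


Regular sequence => Koszul complex is the minimal free resolution.
Syz_1 minimally generated by Koszul relations f_i*e_j - f_j*e_i (i<j): mu(Syz_1) = beta_2 = C(m,2) = m(m-1)/2
m=15
15*14/2 = 105


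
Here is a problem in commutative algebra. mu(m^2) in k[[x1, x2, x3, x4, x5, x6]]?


C(n+d-1,d)=C(7,2)=21


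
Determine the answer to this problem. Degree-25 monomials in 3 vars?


C(d+n-1,n-1)=C(27,2)=351


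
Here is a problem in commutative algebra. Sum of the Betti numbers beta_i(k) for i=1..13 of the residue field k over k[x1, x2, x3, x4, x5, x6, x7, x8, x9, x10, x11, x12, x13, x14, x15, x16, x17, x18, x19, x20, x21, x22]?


Koszul resolution: beta_i(k)=C(n,i), n=22
C(22,1)=22, C(22,2)=231, C(22,3)=1540, C(22,4)=7315, C(22,5)=26334, C(22,6)=74613, C(22,7)=170544, C(22,8)=319770, C(22,9)=497420, C(22,10)=646646, C(22,11)=705432, C(22,12)=646646, C(22,13)=497420
Sum=3593933


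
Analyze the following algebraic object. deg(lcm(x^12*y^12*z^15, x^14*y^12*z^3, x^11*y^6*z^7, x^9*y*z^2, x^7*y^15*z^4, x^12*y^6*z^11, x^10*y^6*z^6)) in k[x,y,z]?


lcm = componentwise max:
x: max(12,14,11,9,7,12,10)=14
y: max(12,12,6,1,15,6,6)=15
z: max(15,3,7,2,4,11,6)=15
Total=14+15+15=44


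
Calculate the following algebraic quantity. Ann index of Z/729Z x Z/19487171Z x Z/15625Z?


Exponent = lcm of the cyclic orders; pairwise coprime => product.
3^6*11^7*5^6=729*19487171*15625=221971057171875


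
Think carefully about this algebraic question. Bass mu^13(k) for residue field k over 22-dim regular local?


C(n,i)=C(22,13)=497420


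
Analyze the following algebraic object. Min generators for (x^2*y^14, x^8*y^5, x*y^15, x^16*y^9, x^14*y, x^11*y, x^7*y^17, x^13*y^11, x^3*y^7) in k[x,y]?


Remove redundant (divisible by others).
x^16*y^9 redundant.
x^13*y^11 redundant.
x^7*y^17 redundant.
x^14*y redundant.
Min: x^11*y, x^8*y^5, x^3*y^7, x^2*y^14, x*y^15
Count=5


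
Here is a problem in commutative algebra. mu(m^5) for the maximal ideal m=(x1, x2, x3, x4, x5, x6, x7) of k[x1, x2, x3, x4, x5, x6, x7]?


Graded Nakayama: mu(m^d) = dim_k (m^d/m^(d+1)) = #degree-5 monomials in 7 vars
C(n+d-1,d)=C(11,5)=462


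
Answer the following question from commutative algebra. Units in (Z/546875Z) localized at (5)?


Local ring = Z/78125Z.
phi(78125) = 5^6*(5-1) = 62500


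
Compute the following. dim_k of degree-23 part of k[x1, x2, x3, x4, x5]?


C(d+n-1,n-1)=C(27,4)=17550


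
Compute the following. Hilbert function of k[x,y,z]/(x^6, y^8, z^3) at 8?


Need i<6, j<8, k<3 with i+j+k=8.
For each i, j ranges over max(0,8-i-2)..min(7,8-i):
  i=0: j in [6,7] -> 2
  i=1: j in [5,7] -> 3
  i=2: j in [4,6] -> 3
  i=3: j in [3,5] -> 3
  i=4: j in [2,4] -> 3
  i=5: j in [1,3] -> 3
H(8) = 2+3+3+3+3+3 = 17


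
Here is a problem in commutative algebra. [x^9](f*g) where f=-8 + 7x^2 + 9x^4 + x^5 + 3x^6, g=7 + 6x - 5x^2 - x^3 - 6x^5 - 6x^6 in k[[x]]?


[x^9] = sum a_i*b_j, i+j=9
  9*-6=-54
  3*-1=-3
Sum=-57


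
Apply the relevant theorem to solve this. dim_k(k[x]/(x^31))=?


Basis: 1,x,...,x^30
dim=31


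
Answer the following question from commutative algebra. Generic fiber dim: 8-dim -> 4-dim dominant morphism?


dim(fiber)=dim(X)-dim(Y)=8-4=4


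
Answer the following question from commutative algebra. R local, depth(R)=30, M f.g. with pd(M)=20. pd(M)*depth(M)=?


pd+depth=30
depth=30-20=10
pd*depth=20*10=200


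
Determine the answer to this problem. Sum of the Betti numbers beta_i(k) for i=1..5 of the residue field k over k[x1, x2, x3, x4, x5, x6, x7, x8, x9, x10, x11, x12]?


Koszul resolution: beta_i(k)=C(n,i), n=12
C(12,1)=12, C(12,2)=66, C(12,3)=220, C(12,4)=495, C(12,5)=792
Sum=1585


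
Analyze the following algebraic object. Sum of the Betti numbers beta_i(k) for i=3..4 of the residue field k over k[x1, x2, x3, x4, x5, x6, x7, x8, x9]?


Koszul resolution: beta_i(k)=C(n,i), n=9
C(9,3)=84, C(9,4)=126
Sum=210


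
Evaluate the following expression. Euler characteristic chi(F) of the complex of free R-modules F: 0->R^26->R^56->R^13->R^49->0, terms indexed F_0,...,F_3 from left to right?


chi = sum (-1)^i * rank:
(-1)^0*26=26
(-1)^1*56=-56
(-1)^2*13=13
(-1)^3*49=-49
chi=-66


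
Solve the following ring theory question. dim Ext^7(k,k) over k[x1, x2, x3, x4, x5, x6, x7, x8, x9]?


C(n,i)=C(9,7)=36


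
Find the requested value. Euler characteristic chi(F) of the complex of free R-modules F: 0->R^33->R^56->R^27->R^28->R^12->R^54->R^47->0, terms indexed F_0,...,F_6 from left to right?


chi = sum (-1)^i * rank:
(-1)^0*33=33
(-1)^1*56=-56
(-1)^2*27=27
(-1)^3*28=-28
(-1)^4*12=12
(-1)^5*54=-54
(-1)^6*47=47
chi=-19


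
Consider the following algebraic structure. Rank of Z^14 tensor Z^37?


rank(M(x)N) = rank(M)*rank(N)
14*37 = 518


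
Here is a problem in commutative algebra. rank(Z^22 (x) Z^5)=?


rank(M(x)N) = rank(M)*rank(N)
22*5 = 110


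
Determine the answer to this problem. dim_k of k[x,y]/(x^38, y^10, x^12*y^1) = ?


k[x,y]/I, I = (x^38, y^10, x^12*y^1)
Rect: 38x10=380. Corner: (38-12)x(10-1)=234.
dim = 380-234 = 146


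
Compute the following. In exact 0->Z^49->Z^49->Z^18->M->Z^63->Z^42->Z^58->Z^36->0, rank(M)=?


Alt sum=0:
(-1)^0*49 + (-1)^1*49 + (-1)^2*18 + (-1)^3*? + (-1)^4*63 + (-1)^5*42 + (-1)^6*58 + (-1)^7*36=0
rank(M)=61


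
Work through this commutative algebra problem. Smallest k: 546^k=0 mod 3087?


546^k mod 3087:
k=1: 546
k=2: 1764
k=3: 0
First zero at k = 3


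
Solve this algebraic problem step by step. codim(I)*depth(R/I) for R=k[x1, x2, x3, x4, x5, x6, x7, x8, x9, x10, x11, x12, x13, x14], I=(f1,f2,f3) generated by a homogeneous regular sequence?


codim=3, depth=dim(R/I)=14-3=11
Product=3*11=33


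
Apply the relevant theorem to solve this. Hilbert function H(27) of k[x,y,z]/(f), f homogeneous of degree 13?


C(29,2)-C(16,2)=406-120=286


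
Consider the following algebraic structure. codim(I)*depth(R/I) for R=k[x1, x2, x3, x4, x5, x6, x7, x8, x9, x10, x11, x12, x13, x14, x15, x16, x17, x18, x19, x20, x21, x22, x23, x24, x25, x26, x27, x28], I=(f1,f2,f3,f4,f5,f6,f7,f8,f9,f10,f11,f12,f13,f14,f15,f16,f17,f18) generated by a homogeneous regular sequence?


codim=18, depth=dim(R/I)=28-18=10
Product=18*10=180


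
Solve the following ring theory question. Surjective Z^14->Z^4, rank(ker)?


rank(ker) = 14-4 = 10


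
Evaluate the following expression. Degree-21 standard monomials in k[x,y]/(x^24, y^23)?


k[x,y], I = (x^24, y^23), d = 21
Need i < 24 and d-i < 23.
Range: 0 <= i <= 21.
H(21) = 22


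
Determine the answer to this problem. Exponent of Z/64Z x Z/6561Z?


Exponent = lcm of the cyclic orders; pairwise coprime => product.
2^6*3^8=64*6561=419904


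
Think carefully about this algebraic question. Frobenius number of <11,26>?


gcd(11,26)=1 => F=ab-a-b=11*26-11-26=286-37=249


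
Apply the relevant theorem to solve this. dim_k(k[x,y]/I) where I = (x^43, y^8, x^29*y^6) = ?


k[x,y]/I, I = (x^43, y^8, x^29*y^6)
Rect: 43x8=344. Corner: (43-29)x(8-6)=28.
dim = 344-28 = 316


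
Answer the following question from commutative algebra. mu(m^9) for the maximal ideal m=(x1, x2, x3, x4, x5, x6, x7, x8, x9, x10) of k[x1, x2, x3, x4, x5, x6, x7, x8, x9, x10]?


Graded Nakayama: mu(m^d) = dim_k (m^d/m^(d+1)) = #degree-9 monomials in 10 vars
C(n+d-1,d)=C(18,9)=48620


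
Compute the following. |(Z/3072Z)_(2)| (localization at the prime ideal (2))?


2-primary part: 3072=2^10*3
Size=2^10=1024


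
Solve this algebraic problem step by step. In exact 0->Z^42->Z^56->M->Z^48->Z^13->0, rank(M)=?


Alt sum=0:
(-1)^0*42 + (-1)^1*56 + (-1)^2*? + (-1)^3*48 + (-1)^4*13=0
rank(M)=49


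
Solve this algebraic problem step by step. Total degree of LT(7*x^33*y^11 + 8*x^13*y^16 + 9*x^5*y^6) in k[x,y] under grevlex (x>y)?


LT: 7*x^33*y^11
deg_x=33, deg_y=11
Total=33+11=44


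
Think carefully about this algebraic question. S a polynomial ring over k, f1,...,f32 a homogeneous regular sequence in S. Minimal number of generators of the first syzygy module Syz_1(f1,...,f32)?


Regular sequence => Koszul complex is the minimal free resolution.
Syz_1 minimally generated by Koszul relations f_i*e_j - f_j*e_i (i<j): mu(Syz_1) = beta_2 = C(m,2) = m(m-1)/2
m=32
32*31/2 = 496


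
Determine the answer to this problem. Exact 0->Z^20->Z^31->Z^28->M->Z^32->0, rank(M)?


Alt sum=0:
(-1)^0*20 + (-1)^1*31 + (-1)^2*28 + (-1)^3*? + (-1)^4*32=0
rank(M)=49


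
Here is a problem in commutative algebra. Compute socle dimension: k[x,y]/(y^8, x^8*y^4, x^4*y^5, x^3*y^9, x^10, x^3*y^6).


Socle = ann(m) = span of standard monomials u with x*u, y*u in I (staircase corners).
Redundant generators: x^3*y^9
Minimal generators: x^10, x^8*y^4, x^4*y^5, x^3*y^6, y^8
Corners: x^2y^7, x^3y^5, x^7y^4, x^9y^3
Socle dim=4


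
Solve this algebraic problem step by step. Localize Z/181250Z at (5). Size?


5-primary part: 181250=5^5*58
Size=5^5=3125


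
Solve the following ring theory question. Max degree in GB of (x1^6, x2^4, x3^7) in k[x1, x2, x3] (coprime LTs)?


Pure powers, coprime LTs => already GB.
Degrees: 6, 4, 7
Max=7


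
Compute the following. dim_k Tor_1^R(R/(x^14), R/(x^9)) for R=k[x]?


Tor_1(R/I,R/J)=(I cap J)/IJ=(x^14)/(x^23)
dim=23-14=min(14,9)=9


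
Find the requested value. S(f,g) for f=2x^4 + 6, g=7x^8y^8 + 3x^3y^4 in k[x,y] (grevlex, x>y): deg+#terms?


LT(f)=2x^4, LT(g)=7x^8y^8
lcm(LM)=x^8y^8
S(f,g) (scaled by 14 to clear denominators) = 7x^4y^8*f - 2*g = 42x^4y^8 - 6x^3y^4
2 terms, deg 12.
12+2=14


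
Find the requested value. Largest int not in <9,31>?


gcd(9,31)=1 => F=ab-a-b=9*31-9-31=279-40=239


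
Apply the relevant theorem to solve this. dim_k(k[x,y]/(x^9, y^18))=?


Basis: x^i*y^j, i<9, j<18
9*18=162


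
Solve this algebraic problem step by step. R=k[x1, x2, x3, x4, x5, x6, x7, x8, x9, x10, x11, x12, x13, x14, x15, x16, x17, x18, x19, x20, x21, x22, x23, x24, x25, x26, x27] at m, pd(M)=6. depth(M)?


pd+depth=depth(R)=27
depth=27-6=21


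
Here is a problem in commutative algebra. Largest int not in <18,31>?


gcd(18,31)=1 => F=ab-a-b=18*31-18-31=558-49=509


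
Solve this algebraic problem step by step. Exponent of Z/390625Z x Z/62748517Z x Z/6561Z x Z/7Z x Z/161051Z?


Exponent = lcm of the cyclic orders; pairwise coprime => product.
5^8*13^7*3^8*7^1*11^5=390625*62748517*6561*7*161051=181298831246036019140625


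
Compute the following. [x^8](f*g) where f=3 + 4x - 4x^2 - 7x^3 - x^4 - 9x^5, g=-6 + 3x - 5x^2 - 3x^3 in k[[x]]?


[x^8] = sum a_i*b_j, i+j=8
  -9*-3=27
Sum=27


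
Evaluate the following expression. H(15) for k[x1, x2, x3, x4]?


C(d+n-1,n-1)=C(18,3)=816


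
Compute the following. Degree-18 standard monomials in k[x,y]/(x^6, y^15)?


k[x,y], I = (x^6, y^15), d = 18
Need i < 6 and d-i < 15.
Range: 4 <= i <= 5.
H(18) = 2


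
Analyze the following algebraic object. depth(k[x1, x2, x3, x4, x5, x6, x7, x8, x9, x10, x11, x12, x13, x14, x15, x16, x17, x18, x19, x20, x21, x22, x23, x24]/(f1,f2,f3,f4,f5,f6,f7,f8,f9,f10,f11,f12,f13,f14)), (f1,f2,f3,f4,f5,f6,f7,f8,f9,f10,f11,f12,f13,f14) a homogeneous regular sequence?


depth(R)=24
depth(R/I)=24-14=10


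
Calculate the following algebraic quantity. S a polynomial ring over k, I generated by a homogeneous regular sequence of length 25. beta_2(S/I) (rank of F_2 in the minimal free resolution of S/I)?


Regular sequence => Koszul complex is the minimal free resolution.
Syz_1 minimally generated by Koszul relations f_i*e_j - f_j*e_i (i<j): mu(Syz_1) = beta_2 = C(m,2) = m(m-1)/2
m=25
25*24/2 = 300


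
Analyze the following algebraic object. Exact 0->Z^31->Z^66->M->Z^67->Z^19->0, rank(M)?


Alt sum=0:
(-1)^0*31 + (-1)^1*66 + (-1)^2*? + (-1)^3*67 + (-1)^4*19=0
rank(M)=83


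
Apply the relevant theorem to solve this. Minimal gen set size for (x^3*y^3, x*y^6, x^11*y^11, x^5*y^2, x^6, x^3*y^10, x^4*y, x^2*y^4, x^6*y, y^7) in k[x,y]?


Remove redundant (divisible by others).
x^11*y^11 redundant.
x^6*y redundant.
x^3*y^10 redundant.
x^5*y^2 redundant.
Min: x^6, x^4*y, x^3*y^3, x^2*y^4, x*y^6, y^7
Count=6


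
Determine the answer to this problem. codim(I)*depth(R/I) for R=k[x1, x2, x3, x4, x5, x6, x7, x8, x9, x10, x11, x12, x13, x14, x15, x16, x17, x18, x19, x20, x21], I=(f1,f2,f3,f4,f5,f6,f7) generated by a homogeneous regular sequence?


codim=7, depth=dim(R/I)=21-7=14
Product=7*14=98


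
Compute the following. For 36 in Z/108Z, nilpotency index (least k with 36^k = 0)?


36^k mod 108:
k=1: 36
k=2: 0
First zero at k = 2


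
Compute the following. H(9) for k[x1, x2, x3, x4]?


C(d+n-1,n-1)=C(12,3)=220


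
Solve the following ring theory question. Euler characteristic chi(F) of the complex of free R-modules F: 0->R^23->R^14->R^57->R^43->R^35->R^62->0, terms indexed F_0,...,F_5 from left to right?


chi = sum (-1)^i * rank:
(-1)^0*23=23
(-1)^1*14=-14
(-1)^2*57=57
(-1)^3*43=-43
(-1)^4*35=35
(-1)^5*62=-62
chi=-4


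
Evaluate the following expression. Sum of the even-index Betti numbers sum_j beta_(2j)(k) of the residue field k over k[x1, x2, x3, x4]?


Koszul resolution: beta_i(k)=C(n,i), n=4
sum_even C(4,i) = 2^(n-1) = 2^3 = 8


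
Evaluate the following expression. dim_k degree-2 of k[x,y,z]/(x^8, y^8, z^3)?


Need i<8, j<8, k<3 with i+j+k=2.
For each i, j ranges over max(0,2-i-2)..min(7,2-i):
  i=0: j in [0,2] -> 3
  i=1: j in [0,1] -> 2
  i=2: j in [0,0] -> 1
H(2) = 3+2+1 = 6


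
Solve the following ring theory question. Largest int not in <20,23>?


gcd(20,23)=1 => F=ab-a-b=20*23-20-23=460-43=417


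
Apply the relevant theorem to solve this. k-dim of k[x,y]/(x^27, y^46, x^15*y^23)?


k[x,y]/I, I = (x^27, y^46, x^15*y^23)
Rect: 27x46=1242. Corner: (27-15)x(46-23)=276.
dim = 1242-276 = 966


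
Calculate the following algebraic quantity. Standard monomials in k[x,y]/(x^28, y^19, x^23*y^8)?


k[x,y]/I, I = (x^28, y^19, x^23*y^8)
Rect: 28x19=532. Corner: (28-23)x(19-8)=55.
dim = 532-55 = 477


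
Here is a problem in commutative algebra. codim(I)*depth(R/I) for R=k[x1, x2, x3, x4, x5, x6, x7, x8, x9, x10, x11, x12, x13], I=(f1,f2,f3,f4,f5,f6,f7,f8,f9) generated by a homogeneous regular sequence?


codim=9, depth=dim(R/I)=13-9=4
Product=9*4=36


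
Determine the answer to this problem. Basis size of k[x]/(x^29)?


Basis: 1,x,...,x^28
dim=29


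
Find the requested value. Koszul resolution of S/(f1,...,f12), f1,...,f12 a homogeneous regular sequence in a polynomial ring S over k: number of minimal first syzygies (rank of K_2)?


Regular sequence => Koszul complex is the minimal free resolution.
Syz_1 minimally generated by Koszul relations f_i*e_j - f_j*e_i (i<j): mu(Syz_1) = beta_2 = C(m,2) = m(m-1)/2
m=12
12*11/2 = 66


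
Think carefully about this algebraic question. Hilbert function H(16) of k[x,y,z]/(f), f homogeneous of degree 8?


C(18,2)-C(10,2)=153-45=108


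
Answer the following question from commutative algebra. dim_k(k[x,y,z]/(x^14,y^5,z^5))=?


Basis: x^iy^jz^k, i<14,j<5,k<5
14*5*5=350


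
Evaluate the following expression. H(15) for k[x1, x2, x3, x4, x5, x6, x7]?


C(d+n-1,n-1)=C(21,6)=54264


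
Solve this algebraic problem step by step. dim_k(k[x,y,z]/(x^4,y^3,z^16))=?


Basis: x^iy^jz^k, i<4,j<3,k<16
4*3*16=192


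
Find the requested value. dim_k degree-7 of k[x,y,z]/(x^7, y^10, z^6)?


Need i<7, j<10, k<6 with i+j+k=7.
For each i, j ranges over max(0,7-i-5)..min(9,7-i):
  i=0: j in [2,7] -> 6
  i=1: j in [1,6] -> 6
  i=2: j in [0,5] -> 6
  i=3: j in [0,4] -> 5
  i=4: j in [0,3] -> 4
  i=5: j in [0,2] -> 3
  i=6: j in [0,1] -> 2
H(7) = 6+6+6+5+4+3+2 = 32


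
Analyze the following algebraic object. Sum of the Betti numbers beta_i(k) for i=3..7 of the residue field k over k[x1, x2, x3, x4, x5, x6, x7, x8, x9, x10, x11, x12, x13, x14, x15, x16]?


Koszul resolution: beta_i(k)=C(n,i), n=16
C(16,3)=560, C(16,4)=1820, C(16,5)=4368, C(16,6)=8008, C(16,7)=11440
Sum=26196


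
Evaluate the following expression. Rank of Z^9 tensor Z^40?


rank(M(x)N) = rank(M)*rank(N)
9*40 = 360


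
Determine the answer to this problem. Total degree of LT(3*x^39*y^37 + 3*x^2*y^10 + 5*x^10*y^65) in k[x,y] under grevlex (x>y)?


LT: 3*x^39*y^37
deg_x=39, deg_y=37
Total=39+37=76
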